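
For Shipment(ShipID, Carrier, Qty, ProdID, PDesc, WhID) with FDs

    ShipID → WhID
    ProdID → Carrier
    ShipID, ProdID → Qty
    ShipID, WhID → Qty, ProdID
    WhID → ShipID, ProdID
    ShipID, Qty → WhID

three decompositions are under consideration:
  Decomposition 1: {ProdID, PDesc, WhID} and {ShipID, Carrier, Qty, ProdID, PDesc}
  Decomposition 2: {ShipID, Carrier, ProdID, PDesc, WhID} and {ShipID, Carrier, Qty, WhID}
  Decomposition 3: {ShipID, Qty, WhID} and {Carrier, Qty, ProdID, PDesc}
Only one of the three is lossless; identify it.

Decomposition 2

Decomposition 1: common = {ProdID, PDesc}, closure = {Carrier, ProdID, PDesc} → lossy.
Decomposition 2: common = {ShipID, Carrier, WhID}, closure = {ShipID, Carrier, Qty, ProdID, WhID} → lossless.
Decomposition 3: common = {Qty}, closure = {Qty} → lossy.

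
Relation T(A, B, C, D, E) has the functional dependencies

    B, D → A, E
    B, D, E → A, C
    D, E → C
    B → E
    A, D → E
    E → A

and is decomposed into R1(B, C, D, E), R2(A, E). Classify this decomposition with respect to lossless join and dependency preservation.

Lossless test: (E)⁺ = {A, E}, which contains all of one fragment — lossless.
Dependency preservation: the restricted closure of {A, D} across the fragments never reaches {E}, so A, D → E cannot be enforced without a join — not preserved.

lossless but not dependency-preserving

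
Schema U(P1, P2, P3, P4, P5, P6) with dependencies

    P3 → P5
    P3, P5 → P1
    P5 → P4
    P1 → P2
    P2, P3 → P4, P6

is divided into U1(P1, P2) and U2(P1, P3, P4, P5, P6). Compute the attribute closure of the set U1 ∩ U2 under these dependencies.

P1, P2

U1 ∩ U2 = {P1}.
P1 → P2 applies, adding P2
Closure: {P1, P2}.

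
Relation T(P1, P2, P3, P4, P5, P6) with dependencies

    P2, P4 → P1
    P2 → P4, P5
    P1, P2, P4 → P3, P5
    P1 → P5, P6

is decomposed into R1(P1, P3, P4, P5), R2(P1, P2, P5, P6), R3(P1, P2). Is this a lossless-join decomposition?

No

Chase test. Columns are P1, P2, P3, P4, P5, P6; row i has aⱼ where attribute j ∈ Ri, else bᵢⱼ.
Initial tableau (one row per fragment):
  row 1: a1 b12 a3 a4 a5 b16
  row 2: a1 a2 b23 b24 a5 a6
  row 3: a1 a2 b33 b34 b35 b36
Rows 2 and 3 agree on P2; apply P2→P4, P5 and equate their P4, P5 entries.
Rows 2 and 3 agree on P1, P2, P4; apply P1, P2, P4→P3, P5 and equate their P3, P5 entries.
Rows 1 and 2 agree on P1; apply P1→P5, P6 and equate their P5, P6 entries.
Rows 1 and 3 agree on P1; apply P1→P5, P6 and equate their P5, P6 entries.
No row becomes fully distinguished — the join is lossy.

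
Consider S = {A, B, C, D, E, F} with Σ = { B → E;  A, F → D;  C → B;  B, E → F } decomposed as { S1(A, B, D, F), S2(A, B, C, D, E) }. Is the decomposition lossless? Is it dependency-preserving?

Lossless test: (A, B, D)⁺ = {A, B, D, E, F}, which contains all of one fragment — lossless.
Dependency preservation: B, E → F is not contained in any single fragment, but the restricted closure of its left-hand side across the fragments still reaches the right-hand side; the remaining FDs each lie inside some fragment. All dependencies are preserved.

lossless and dependency-preserving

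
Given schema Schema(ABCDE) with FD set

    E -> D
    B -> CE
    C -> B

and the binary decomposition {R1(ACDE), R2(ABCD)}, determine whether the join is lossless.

Yes

Common attributes: R1 ∩ R2 = {ACD}.
Closure of {ACD}: C → B applies, adding B; B → CE applies, adding E. So (ACD)⁺ = {ABCDE}.
This closure contains every attribute of R1, so R1 ∩ R2 → R1. The join is lossless.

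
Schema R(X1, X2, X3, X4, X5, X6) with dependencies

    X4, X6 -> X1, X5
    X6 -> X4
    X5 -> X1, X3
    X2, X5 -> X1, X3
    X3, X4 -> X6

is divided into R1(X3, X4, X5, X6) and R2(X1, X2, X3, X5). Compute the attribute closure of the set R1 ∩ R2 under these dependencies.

R1 ∩ R2 = {X3, X5}.
X5 → X1, X3 applies, adding X1
Closure: {X1, X3, X5}.

X1, X3, X5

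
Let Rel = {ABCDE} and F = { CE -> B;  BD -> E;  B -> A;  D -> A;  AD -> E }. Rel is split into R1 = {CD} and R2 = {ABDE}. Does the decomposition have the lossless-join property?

Common attributes: R1 ∩ R2 = {D}.
Closure of {D}: D → A applies, adding A; AD → E applies, adding E. So (D)⁺ = {ADE}.
The closure contains neither all of R1 = {CD} nor all of R2 = {ABDE}, so the common attributes are not a superkey of either fragment. The join is lossy.

No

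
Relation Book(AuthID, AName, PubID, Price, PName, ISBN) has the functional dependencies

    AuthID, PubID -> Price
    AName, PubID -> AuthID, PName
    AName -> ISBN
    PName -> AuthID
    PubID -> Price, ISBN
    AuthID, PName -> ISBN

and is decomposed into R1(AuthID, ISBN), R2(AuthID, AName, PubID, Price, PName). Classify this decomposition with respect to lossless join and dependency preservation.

lossy and not dependency-preserving

Lossless test: (AuthID)⁺ = {AuthID}, which is a superkey of neither fragment — lossy.
Dependency preservation: the restricted closure of {AName} across the fragments never reaches {ISBN}, so AName → ISBN cannot be enforced without a join — not preserved.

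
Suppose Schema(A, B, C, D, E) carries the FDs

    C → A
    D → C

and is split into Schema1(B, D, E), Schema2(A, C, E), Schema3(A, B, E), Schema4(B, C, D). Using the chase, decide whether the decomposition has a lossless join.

Chase test. Columns are A, B, C, D, E; row i has aⱼ where attribute j ∈ Schemai, else bᵢⱼ.
Initial tableau (one row per fragment):
  row 1: b11 a2 b13 a4 a5
  row 2: a1 b22 a3 b24 a5
  row 3: a1 a2 b33 b34 a5
  row 4: b41 a2 a3 a4 b45
Rows 2 and 4 agree on C; apply C→A and equate their A entries.
Rows 1 and 4 agree on D; apply D→C and equate their C entries.
Rows 1 and 2 agree on C; apply C→A and equate their A entries.
Row 1 is now all distinguished symbols — the join is lossless.

Yes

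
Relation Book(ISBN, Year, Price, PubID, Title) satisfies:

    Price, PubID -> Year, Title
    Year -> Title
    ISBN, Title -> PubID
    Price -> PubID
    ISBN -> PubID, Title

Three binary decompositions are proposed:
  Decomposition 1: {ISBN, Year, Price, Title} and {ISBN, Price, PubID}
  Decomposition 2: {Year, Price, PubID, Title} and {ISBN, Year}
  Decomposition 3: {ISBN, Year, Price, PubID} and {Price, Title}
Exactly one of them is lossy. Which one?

Decomposition 2

Decomposition 1: common = {ISBN, Price}, closure = {ISBN, Year, Price, PubID, Title} → lossless.
Decomposition 2: common = {Year}, closure = {Year, Title} → lossy.
Decomposition 3: common = {Price}, closure = {Year, Price, PubID, Title} → lossless.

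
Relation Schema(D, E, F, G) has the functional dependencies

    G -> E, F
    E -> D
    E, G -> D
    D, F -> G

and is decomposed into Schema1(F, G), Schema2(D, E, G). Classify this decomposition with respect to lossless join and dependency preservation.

lossless but not dependency-preserving

Lossless test: (G)⁺ = {D, E, F, G}, which contains all of one fragment — lossless.
Dependency preservation: the restricted closure of {D, F} across the fragments never reaches {G}, so D, F → G cannot be enforced without a join — not preserved.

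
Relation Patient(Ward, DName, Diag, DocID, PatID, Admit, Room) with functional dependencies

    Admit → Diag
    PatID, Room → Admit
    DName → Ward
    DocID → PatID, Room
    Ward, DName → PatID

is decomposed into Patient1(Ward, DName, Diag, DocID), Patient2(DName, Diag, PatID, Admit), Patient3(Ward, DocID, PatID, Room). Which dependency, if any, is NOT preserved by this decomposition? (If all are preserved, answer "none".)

Check PatID, Room → Admit: no single fragment contains all of {PatID, Admit, Room}, and the restricted closure of {PatID, Room} across the fragments never reaches {Admit}.
Admit → Diag is preserved.
DName → Ward is preserved.
DocID → PatID, Room is preserved.
Ward, DName → PatID is preserved.

PatID, Room → Admit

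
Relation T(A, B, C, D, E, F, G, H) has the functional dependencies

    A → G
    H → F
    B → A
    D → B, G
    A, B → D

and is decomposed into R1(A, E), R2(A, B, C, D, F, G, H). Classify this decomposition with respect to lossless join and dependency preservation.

Lossless test: (A)⁺ = {A, G}, which is a superkey of neither fragment — lossy.
Dependency preservation: every FD's attributes lie within a single fragment, so each can be enforced locally — preserved.

lossy but dependency-preserving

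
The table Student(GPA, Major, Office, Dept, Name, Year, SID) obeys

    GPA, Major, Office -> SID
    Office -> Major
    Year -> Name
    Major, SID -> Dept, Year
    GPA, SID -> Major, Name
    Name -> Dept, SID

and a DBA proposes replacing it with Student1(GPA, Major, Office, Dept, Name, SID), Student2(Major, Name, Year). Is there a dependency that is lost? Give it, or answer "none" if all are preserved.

GPA, Major, Office → SID lies within Student1.
Office → Major lies within Student1.
Year → Name lies within Student2.
Major, SID → Dept, Year: restricted closure across fragments reaches Dept, Year.
GPA, SID → Major, Name lies within Student1.
Name → Dept, SID lies within Student1.
Every dependency is enforceable on the fragments, so the decomposition is dependency-preserving.

none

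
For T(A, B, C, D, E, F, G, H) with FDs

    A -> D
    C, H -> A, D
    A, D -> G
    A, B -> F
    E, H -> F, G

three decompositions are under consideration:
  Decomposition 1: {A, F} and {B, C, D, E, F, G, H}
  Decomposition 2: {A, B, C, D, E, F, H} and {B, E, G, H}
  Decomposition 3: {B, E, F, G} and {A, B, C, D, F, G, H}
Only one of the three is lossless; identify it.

Decomposition 1: common = {F}, closure = {F} → lossy.
Decomposition 2: common = {B, E, H}, closure = {B, E, F, G, H} → lossless.
Decomposition 3: common = {B, F, G}, closure = {B, F, G} → lossy.

Decomposition 2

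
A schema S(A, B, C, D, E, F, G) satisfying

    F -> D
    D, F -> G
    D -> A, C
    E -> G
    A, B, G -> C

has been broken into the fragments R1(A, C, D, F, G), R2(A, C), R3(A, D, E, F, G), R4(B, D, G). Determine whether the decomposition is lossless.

Chase test. Columns are A, B, C, D, E, F, G; row i has aⱼ where attribute j ∈ Ri, else bᵢⱼ.
Initial tableau (one row per fragment):
  row 1: a1 b12 a3 a4 b15 a6 a7
  row 2: a1 b22 a3 b24 b25 b26 b27
  row 3: a1 b32 b33 a4 a5 a6 a7
  row 4: b41 a2 b43 a4 b45 b46 a7
Rows 1 and 3 agree on D; apply D→A, C and equate their A, C entries.
Rows 1 and 4 agree on D; apply D→A, C and equate their A, C entries.
No row becomes fully distinguished — the join is lossy.

No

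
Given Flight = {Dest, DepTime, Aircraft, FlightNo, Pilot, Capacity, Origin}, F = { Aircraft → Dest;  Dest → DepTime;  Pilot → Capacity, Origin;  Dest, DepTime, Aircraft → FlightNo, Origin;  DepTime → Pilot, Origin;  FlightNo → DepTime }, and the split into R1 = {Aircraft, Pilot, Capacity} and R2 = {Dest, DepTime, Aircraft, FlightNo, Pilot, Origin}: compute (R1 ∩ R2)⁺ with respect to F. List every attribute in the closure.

Dest, DepTime, Aircraft, FlightNo, Pilot, Capacity, Origin

R1 ∩ R2 = {Aircraft, Pilot}.
Aircraft → Dest applies, adding Dest
Dest → DepTime applies, adding DepTime
Pilot → Capacity, Origin applies, adding Capacity, Origin
Dest, DepTime, Aircraft → FlightNo, Origin applies, adding FlightNo
Closure: {Dest, DepTime, Aircraft, FlightNo, Pilot, Capacity, Origin}.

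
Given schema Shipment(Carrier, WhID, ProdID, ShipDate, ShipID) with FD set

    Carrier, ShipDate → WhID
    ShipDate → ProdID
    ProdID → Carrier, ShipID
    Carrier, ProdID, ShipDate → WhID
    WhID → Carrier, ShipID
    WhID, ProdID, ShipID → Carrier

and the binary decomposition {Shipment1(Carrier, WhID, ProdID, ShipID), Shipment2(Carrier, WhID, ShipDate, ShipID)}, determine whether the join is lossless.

No

Common attributes: Shipment1 ∩ Shipment2 = {Carrier, WhID, ShipID}.
No dependency enlarges {Carrier, WhID, ShipID}, so (Carrier, WhID, ShipID)⁺ = {Carrier, WhID, ShipID}.
The closure contains neither all of Shipment1 = {Carrier, WhID, ProdID, ShipID} nor all of Shipment2 = {Carrier, WhID, ShipDate, ShipID}, so the common attributes are not a superkey of either fragment. The join is lossy.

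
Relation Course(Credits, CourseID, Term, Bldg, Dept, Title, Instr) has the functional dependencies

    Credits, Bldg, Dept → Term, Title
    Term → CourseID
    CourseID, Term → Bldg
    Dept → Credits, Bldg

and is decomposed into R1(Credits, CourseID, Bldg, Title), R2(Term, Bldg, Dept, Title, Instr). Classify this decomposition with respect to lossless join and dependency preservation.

lossy and not dependency-preserving

Lossless test: (Bldg, Title)⁺ = {Bldg, Title}, which is a superkey of neither fragment — lossy.
Dependency preservation: the restricted closure of {Term} across the fragments never reaches {CourseID}, so Term → CourseID cannot be enforced without a join — not preserved.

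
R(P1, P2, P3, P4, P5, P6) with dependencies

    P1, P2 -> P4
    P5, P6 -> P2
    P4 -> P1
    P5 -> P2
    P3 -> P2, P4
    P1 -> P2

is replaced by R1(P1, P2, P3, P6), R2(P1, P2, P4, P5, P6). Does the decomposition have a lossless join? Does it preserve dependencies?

lossy but dependency-preserving

Lossless test: (P1, P2, P6)⁺ = {P1, P2, P4, P6}, which is a superkey of neither fragment — lossy.
Dependency preservation: P3 → P2, P4 is not contained in any single fragment, but the restricted closure of its left-hand side across the fragments still reaches the right-hand side; the remaining FDs each lie inside some fragment. All dependencies are preserved.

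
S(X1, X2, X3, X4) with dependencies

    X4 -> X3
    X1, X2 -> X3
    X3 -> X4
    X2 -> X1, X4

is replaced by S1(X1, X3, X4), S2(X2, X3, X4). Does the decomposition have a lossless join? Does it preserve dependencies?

Lossless test: (X3, X4)⁺ = {X3, X4}, which is a superkey of neither fragment — lossy.
Dependency preservation: the restricted closure of {X2} across the fragments never reaches {X1, X4}, so X2 → X1, X4 cannot be enforced without a join — not preserved.

lossy and not dependency-preserving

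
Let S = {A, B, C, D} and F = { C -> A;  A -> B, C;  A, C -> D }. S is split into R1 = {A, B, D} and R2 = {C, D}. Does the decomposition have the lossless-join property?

Common attributes: R1 ∩ R2 = {D}.
No dependency enlarges {D}, so (D)⁺ = {D}.
The closure contains neither all of R1 = {A, B, D} nor all of R2 = {C, D}, so the common attributes are not a superkey of either fragment. The join is lossy.

No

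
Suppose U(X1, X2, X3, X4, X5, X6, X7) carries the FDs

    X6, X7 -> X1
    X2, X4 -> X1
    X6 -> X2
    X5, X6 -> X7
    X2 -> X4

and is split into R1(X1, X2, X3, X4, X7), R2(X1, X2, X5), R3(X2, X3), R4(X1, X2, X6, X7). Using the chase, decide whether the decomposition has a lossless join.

Chase test. Columns are X1, X2, X3, X4, X5, X6, X7; row i has aⱼ where attribute j ∈ Ri, else bᵢⱼ.
Initial tableau (one row per fragment):
  row 1: a1 a2 a3 a4 b15 b16 a7
  row 2: a1 a2 b23 b24 a5 b26 b27
  row 3: b31 a2 a3 b34 b35 b36 b37
  row 4: a1 a2 b43 b44 b45 a6 a7
Rows 1 and 2 agree on X2; apply X2→X4 and equate their X4 entries.
Rows 1 and 3 agree on X2; apply X2→X4 and equate their X4 entries.
Rows 1 and 4 agree on X2; apply X2→X4 and equate their X4 entries.
Rows 1 and 3 agree on X2, X4; apply X2, X4→X1 and equate their X1 entries.
No row becomes fully distinguished — the join is lossy.

No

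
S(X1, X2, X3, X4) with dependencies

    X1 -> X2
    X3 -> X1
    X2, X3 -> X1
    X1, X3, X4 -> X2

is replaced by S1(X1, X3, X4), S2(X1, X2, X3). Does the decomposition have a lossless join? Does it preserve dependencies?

Lossless test: (X1, X3)⁺ = {X1, X2, X3}, which contains all of one fragment — lossless.
Dependency preservation: X1, X3, X4 → X2 is not contained in any single fragment, but the restricted closure of its left-hand side across the fragments still reaches the right-hand side; the remaining FDs each lie inside some fragment. All dependencies are preserved.

lossless and dependency-preserving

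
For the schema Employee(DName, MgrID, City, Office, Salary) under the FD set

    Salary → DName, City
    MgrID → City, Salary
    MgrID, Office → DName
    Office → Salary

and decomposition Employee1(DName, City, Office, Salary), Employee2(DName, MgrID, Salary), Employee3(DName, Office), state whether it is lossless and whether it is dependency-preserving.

Lossless test (chase): Rows 1 and 2 agree on Salary; apply Salary→DName, City and equate their DName, City entries. Rows 1 and 3 agree on Office; apply Office→Salary and equate their Salary entries. Rows 1 and 3 agree on Salary; apply Salary→DName, City and equate their DName, City entries. No row becomes fully distinguished — the join is lossy.
Dependency preservation: MgrID → City, Salary; MgrID, Office → DName are not contained in any single fragment, but the restricted closure of each left-hand side across the fragments still reaches the right-hand side; the remaining FDs each lie inside some fragment. All dependencies are preserved.

lossy but dependency-preserving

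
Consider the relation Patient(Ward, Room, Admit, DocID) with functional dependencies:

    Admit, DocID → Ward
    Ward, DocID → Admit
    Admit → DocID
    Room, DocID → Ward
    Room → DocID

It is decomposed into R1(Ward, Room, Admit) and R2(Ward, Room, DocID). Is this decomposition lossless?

Common attributes: R1 ∩ R2 = {Ward, Room}.
Closure of {Ward, Room}: Room → DocID applies, adding DocID; Ward, DocID → Admit applies, adding Admit. So (Ward, Room)⁺ = {Ward, Room, Admit, DocID}.
This closure contains every attribute of R1, so R1 ∩ R2 → R1. The join is lossless.

Yes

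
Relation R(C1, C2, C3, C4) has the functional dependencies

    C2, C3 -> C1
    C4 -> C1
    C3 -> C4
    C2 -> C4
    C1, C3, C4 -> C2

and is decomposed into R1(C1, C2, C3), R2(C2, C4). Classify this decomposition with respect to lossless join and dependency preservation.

Lossless test: (C2)⁺ = {C1, C2, C4}, which contains all of one fragment — lossless.
Dependency preservation: the restricted closure of {C4} across the fragments never reaches {C1}, so C4 → C1 cannot be enforced without a join — not preserved.

lossless but not dependency-preserving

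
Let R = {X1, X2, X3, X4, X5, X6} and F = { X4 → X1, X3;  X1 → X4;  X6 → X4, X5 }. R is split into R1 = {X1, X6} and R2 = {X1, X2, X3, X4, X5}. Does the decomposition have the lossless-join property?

No

Common attributes: R1 ∩ R2 = {X1}.
Closure of {X1}: X1 → X4 applies, adding X4; X4 → X1, X3 applies, adding X3. So (X1)⁺ = {X1, X3, X4}.
The closure contains neither all of R1 = {X1, X6} nor all of R2 = {X1, X2, X3, X4, X5}, so the common attributes are not a superkey of either fragment. The join is lossy.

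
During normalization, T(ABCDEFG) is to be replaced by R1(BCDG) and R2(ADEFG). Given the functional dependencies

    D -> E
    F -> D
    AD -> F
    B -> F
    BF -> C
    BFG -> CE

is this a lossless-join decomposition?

Common attributes: R1 ∩ R2 = {DG}.
Closure of {DG}: D → E applies, adding E. So (DG)⁺ = {DEG}.
The closure contains neither all of R1 = {BCDG} nor all of R2 = {ADEFG}, so the common attributes are not a superkey of either fragment. The join is lossy.

No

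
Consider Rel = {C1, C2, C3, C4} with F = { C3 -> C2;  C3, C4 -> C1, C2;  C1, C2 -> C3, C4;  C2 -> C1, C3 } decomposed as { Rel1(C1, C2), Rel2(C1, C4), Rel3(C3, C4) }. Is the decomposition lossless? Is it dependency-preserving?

lossy and not dependency-preserving

Lossless test (chase): applying each FD to every pair of rows produces no changes in the tableau, so no row becomes fully distinguished — the join is lossy.
Dependency preservation: the restricted closure of {C3} across the fragments never reaches {C2}, so C3 → C2 cannot be enforced without a join — not preserved.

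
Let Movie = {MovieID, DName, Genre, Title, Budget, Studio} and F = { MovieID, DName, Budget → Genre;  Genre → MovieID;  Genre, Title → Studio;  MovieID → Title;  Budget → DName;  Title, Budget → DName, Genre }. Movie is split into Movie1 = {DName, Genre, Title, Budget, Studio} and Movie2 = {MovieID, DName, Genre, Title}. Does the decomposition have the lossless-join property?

Common attributes: Movie1 ∩ Movie2 = {DName, Genre, Title}.
Closure of {DName, Genre, Title}: Genre → MovieID applies, adding MovieID; Genre, Title → Studio applies, adding Studio. So (DName, Genre, Title)⁺ = {MovieID, DName, Genre, Title, Studio}.
This closure contains every attribute of Movie2, so Movie1 ∩ Movie2 → Movie2. The join is lossless.

Yes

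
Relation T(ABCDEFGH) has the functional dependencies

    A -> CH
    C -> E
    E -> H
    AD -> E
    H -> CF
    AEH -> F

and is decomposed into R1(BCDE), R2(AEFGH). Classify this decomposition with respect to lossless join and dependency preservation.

lossy but dependency-preserving

Lossless test: (E)⁺ = {CEFH}, which is a superkey of neither fragment — lossy.
Dependency preservation: A → CH; AD → E; H → CF are not contained in any single fragment, but the restricted closure of each left-hand side across the fragments still reaches the right-hand side; the remaining FDs each lie inside some fragment. All dependencies are preserved.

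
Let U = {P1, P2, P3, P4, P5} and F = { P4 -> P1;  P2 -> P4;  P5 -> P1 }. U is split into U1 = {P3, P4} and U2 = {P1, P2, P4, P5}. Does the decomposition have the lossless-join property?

No

Common attributes: U1 ∩ U2 = {P4}.
Closure of {P4}: P4 → P1 applies, adding P1. So (P4)⁺ = {P1, P4}.
The closure contains neither all of U1 = {P3, P4} nor all of U2 = {P1, P2, P4, P5}, so the common attributes are not a superkey of either fragment. The join is lossy.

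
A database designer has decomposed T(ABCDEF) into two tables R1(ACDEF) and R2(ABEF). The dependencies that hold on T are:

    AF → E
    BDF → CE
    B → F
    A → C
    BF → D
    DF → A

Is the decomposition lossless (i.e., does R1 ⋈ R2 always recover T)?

Common attributes: R1 ∩ R2 = {AEF}.
Closure of {AEF}: A → C applies, adding C. So (AEF)⁺ = {ACEF}.
The closure contains neither all of R1 = {ACDEF} nor all of R2 = {ABEF}, so the common attributes are not a superkey of either fragment. The join is lossy.

No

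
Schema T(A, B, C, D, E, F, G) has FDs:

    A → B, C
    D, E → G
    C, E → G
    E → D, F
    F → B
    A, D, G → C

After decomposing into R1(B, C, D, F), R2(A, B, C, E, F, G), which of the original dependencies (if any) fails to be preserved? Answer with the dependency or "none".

E → D, F

Check E → D, F: no single fragment contains all of {D, E, F}, and the restricted closure of {E} across the fragments never reaches {D, F}.
A → B, C is preserved.
D, E → G is preserved.
C, E → G is preserved.
F → B is preserved.
A, D, G → C is preserved.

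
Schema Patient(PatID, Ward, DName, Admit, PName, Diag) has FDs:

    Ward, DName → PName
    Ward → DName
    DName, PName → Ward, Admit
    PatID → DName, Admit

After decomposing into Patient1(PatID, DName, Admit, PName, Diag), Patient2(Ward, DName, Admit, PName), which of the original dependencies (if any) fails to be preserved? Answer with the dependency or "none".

Ward, DName → PName lies within Patient2.
Ward → DName lies within Patient2.
DName, PName → Ward, Admit lies within Patient2.
PatID → DName, Admit lies within Patient1.
Every dependency is enforceable on the fragments, so the decomposition is dependency-preserving.

none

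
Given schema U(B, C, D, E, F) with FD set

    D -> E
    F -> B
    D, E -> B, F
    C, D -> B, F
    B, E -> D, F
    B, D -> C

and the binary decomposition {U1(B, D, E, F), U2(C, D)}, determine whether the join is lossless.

Common attributes: U1 ∩ U2 = {D}.
Closure of {D}: D → E applies, adding E; D, E → B, F applies, adding B, F; B, D → C applies, adding C. So (D)⁺ = {B, C, D, E, F}.
This closure contains every attribute of U1, so U1 ∩ U2 → U1. The join is lossless.

Yes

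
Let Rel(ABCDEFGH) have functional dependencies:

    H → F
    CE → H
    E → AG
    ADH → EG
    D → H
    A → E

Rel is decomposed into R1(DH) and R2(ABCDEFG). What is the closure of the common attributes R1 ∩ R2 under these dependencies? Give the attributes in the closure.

DFH

R1 ∩ R2 = {D}.
D → H applies, adding H
H → F applies, adding F
Closure: {DFH}.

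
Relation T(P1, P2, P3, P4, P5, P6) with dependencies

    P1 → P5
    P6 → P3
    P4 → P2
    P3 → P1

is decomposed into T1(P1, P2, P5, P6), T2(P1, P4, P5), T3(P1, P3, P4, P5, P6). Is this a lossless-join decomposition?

No

Chase test. Columns are P1, P2, P3, P4, P5, P6; row i has aⱼ where attribute j ∈ Ti, else bᵢⱼ.
Initial tableau (one row per fragment):
  row 1: a1 a2 b13 b14 a5 a6
  row 2: a1 b22 b23 a4 a5 b26
  row 3: a1 b32 a3 a4 a5 a6
Rows 1 and 3 agree on P6; apply P6→P3 and equate their P3 entries.
Rows 2 and 3 agree on P4; apply P4→P2 and equate their P2 entries.
No row becomes fully distinguished — the join is lossy.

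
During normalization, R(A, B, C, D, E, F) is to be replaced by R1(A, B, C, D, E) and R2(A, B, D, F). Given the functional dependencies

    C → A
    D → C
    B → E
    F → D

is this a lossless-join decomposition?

Common attributes: R1 ∩ R2 = {A, B, D}.
Closure of {A, B, D}: D → C applies, adding C; B → E applies, adding E. So (A, B, D)⁺ = {A, B, C, D, E}.
This closure contains every attribute of R1, so R1 ∩ R2 → R1. The join is lossless.

Yes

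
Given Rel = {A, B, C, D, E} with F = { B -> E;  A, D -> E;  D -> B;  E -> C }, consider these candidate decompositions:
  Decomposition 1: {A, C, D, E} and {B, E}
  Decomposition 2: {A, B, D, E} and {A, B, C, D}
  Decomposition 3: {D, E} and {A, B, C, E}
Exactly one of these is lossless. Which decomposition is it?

Decomposition 1: common = {E}, closure = {C, E} → lossy.
Decomposition 2: common = {A, B, D}, closure = {A, B, C, D, E} → lossless.
Decomposition 3: common = {E}, closure = {C, E} → lossy.

Decomposition 2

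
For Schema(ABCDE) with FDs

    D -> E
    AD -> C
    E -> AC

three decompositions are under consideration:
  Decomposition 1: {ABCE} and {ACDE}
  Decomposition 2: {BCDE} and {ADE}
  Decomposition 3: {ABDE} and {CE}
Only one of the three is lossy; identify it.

Decomposition 1: common = {ACE}, closure = {ACE} → lossy.
Decomposition 2: common = {DE}, closure = {ACDE} → lossless.
Decomposition 3: common = {E}, closure = {ACE} → lossless.

Decomposition 1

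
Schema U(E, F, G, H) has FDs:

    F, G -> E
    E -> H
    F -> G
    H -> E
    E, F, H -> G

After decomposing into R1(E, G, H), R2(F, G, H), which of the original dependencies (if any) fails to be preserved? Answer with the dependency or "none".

F, G → E: restricted closure across fragments reaches E.
E → H lies within R1.
F → G lies within R2.
H → E lies within R1.
E, F, H → G: restricted closure across fragments reaches G.
Every dependency is enforceable on the fragments, so the decomposition is dependency-preserving.

none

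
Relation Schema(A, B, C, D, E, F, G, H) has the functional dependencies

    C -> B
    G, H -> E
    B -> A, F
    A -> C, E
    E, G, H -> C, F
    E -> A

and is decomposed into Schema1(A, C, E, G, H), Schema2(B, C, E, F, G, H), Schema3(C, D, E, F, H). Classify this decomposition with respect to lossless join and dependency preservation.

lossy but dependency-preserving

Lossless test (chase): Rows 1 and 2 agree on C; apply C→B and equate their B entries. Rows 1 and 3 agree on C; apply C→B and equate their B entries. Rows 1 and 2 agree on B; apply B→A, F and equate their A, F entries. Rows 1 and 3 agree on B; apply B→A, F and equate their A, F entries. No row becomes fully distinguished — the join is lossy.
Dependency preservation: B → A, F is not contained in any single fragment, but the restricted closure of its left-hand side across the fragments still reaches the right-hand side; the remaining FDs each lie inside some fragment. All dependencies are preserved.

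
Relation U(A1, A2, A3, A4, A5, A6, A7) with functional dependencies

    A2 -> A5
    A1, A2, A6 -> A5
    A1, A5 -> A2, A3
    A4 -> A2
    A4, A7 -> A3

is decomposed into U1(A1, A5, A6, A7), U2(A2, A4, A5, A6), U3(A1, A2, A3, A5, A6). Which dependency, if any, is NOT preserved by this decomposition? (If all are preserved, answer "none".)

A4, A7 -> A3

Check A4, A7 → A3: no single fragment contains all of {A3, A4, A7}, and the restricted closure of {A4, A7} across the fragments never reaches {A3}.
A2 → A5 is preserved.
A1, A2, A6 → A5 is preserved.
A1, A5 → A2, A3 is preserved.
A4 → A2 is preserved.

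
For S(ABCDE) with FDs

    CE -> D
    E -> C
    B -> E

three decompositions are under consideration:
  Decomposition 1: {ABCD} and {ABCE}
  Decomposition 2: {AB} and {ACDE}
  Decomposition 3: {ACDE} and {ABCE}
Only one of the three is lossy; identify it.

Decomposition 2

Decomposition 1: common = {ABC}, closure = {ABCDE} → lossless.
Decomposition 2: common = {A}, closure = {A} → lossy.
Decomposition 3: common = {ACE}, closure = {ACDE} → lossless.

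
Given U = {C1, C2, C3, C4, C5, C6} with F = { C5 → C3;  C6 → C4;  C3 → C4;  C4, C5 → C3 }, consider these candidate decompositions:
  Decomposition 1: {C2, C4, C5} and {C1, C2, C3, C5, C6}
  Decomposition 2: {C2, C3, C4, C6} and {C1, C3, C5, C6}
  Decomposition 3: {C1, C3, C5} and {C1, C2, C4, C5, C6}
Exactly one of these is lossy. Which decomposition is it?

Decomposition 1: common = {C2, C5}, closure = {C2, C3, C4, C5} → lossless.
Decomposition 2: common = {C3, C6}, closure = {C3, C4, C6} → lossy.
Decomposition 3: common = {C1, C5}, closure = {C1, C3, C4, C5} → lossless.

Decomposition 2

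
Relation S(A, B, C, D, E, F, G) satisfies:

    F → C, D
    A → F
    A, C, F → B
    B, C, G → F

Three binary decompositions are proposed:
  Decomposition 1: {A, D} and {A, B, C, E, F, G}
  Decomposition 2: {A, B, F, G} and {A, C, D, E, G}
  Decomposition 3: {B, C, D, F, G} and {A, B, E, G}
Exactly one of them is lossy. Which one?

Decomposition 1: common = {A}, closure = {A, B, C, D, F} → lossless.
Decomposition 2: common = {A, G}, closure = {A, B, C, D, F, G} → lossless.
Decomposition 3: common = {B, G}, closure = {B, G} → lossy.

Decomposition 3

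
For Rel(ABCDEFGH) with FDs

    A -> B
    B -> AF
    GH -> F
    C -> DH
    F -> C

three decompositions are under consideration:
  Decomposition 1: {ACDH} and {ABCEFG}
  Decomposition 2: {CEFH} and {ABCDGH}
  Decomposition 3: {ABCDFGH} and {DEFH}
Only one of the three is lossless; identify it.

Decomposition 1: common = {AC}, closure = {ABCDFH} → lossless.
Decomposition 2: common = {CH}, closure = {CDH} → lossy.
Decomposition 3: common = {DFH}, closure = {CDFH} → lossy.

Decomposition 1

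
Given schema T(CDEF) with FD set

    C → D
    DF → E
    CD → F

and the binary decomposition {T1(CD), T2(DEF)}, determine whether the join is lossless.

No

Common attributes: T1 ∩ T2 = {D}.
No dependency enlarges {D}, so (D)⁺ = {D}.
The closure contains neither all of T1 = {CD} nor all of T2 = {DEF}, so the common attributes are not a superkey of either fragment. The join is lossy.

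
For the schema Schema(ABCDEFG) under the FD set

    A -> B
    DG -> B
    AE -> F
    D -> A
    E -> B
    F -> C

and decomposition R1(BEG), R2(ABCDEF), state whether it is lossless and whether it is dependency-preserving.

lossy but dependency-preserving

Lossless test: (BE)⁺ = {BE}, which is a superkey of neither fragment — lossy.
Dependency preservation: DG → B is not contained in any single fragment, but the restricted closure of its left-hand side across the fragments still reaches the right-hand side; the remaining FDs each lie inside some fragment. All dependencies are preserved.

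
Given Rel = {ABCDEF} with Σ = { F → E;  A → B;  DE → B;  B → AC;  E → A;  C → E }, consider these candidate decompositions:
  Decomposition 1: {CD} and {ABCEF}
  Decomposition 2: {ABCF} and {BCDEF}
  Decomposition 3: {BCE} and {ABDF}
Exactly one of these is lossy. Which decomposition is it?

Decomposition 1: common = {C}, closure = {ABCE} → lossy.
Decomposition 2: common = {BCF}, closure = {ABCEF} → lossless.
Decomposition 3: common = {B}, closure = {ABCE} → lossless.

Decomposition 1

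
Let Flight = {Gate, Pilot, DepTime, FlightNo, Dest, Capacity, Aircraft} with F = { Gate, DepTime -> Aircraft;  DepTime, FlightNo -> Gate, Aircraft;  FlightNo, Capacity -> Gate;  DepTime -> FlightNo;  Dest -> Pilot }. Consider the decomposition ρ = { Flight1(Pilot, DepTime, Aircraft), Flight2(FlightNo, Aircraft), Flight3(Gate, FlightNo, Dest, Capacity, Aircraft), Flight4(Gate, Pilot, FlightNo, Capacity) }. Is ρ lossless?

Chase test. Columns are Gate, Pilot, DepTime, FlightNo, Dest, Capacity, Aircraft; row i has aⱼ where attribute j ∈ Flighti, else bᵢⱼ.
Initial tableau (one row per fragment):
  row 1: b11 a2 a3 b14 b15 b16 a7
  row 2: b21 b22 b23 a4 b25 b26 a7
  row 3: a1 b32 b33 a4 a5 a6 a7
  row 4: a1 a2 b43 a4 b45 a6 b47
No row becomes fully distinguished — the join is lossy.

No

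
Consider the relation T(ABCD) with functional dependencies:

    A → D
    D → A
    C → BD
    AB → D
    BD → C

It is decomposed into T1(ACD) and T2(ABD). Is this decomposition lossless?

No

Common attributes: T1 ∩ T2 = {AD}.
No dependency enlarges {AD}, so (AD)⁺ = {AD}.
The closure contains neither all of T1 = {ACD} nor all of T2 = {ABD}, so the common attributes are not a superkey of either fragment. The join is lossy.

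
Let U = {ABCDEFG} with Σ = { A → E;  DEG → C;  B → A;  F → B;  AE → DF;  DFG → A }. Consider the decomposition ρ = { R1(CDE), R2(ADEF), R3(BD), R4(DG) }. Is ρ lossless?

Chase test. Columns are ABCDEFG; row i has aⱼ where attribute j ∈ Ri, else bᵢⱼ.
Initial tableau (one row per fragment):
  row 1: b11 b12 a3 a4 a5 b16 b17
  row 2: a1 b22 b23 a4 a5 a6 b27
  row 3: b31 a2 b33 a4 b35 b36 b37
  row 4: b41 b42 b43 a4 b45 b46 a7
No row becomes fully distinguished — the join is lossy.

No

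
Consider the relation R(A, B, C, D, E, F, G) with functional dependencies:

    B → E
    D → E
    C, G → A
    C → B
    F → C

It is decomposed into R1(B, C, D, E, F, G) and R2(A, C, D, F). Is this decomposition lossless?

No

Common attributes: R1 ∩ R2 = {C, D, F}.
Closure of {C, D, F}: D → E applies, adding E; C → B applies, adding B. So (C, D, F)⁺ = {B, C, D, E, F}.
The closure contains neither all of R1 = {B, C, D, E, F, G} nor all of R2 = {A, C, D, F}, so the common attributes are not a superkey of either fragment. The join is lossy.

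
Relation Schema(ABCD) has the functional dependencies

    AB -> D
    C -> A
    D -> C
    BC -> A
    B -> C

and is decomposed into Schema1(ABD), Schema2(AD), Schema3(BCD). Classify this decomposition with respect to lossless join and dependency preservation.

Lossless test (chase): Rows 1 and 2 agree on D; apply D→C and equate their C entries. Rows 1 and 3 agree on D; apply D→C and equate their C entries. Rows 1 and 3 agree on BC; apply BC→A and equate their A entries. Row 1 is now all distinguished symbols — the join is lossless.
Dependency preservation: the restricted closure of {C} across the fragments never reaches {A}, so C → A cannot be enforced without a join — not preserved.

lossless but not dependency-preserving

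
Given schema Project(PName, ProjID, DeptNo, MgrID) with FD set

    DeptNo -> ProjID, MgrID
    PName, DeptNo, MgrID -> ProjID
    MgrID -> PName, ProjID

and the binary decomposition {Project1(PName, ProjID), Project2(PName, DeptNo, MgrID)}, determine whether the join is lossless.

Common attributes: Project1 ∩ Project2 = {PName}.
No dependency enlarges {PName}, so (PName)⁺ = {PName}.
The closure contains neither all of Project1 = {PName, ProjID} nor all of Project2 = {PName, DeptNo, MgrID}, so the common attributes are not a superkey of either fragment. The join is lossy.

No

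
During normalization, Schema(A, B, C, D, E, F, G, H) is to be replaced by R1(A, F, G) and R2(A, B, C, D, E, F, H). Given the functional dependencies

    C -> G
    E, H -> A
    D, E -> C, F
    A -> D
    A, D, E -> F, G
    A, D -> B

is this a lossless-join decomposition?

No

Common attributes: R1 ∩ R2 = {A, F}.
Closure of {A, F}: A → D applies, adding D; A, D → B applies, adding B. So (A, F)⁺ = {A, B, D, F}.
The closure contains neither all of R1 = {A, F, G} nor all of R2 = {A, B, C, D, E, F, H}, so the common attributes are not a superkey of either fragment. The join is lossy.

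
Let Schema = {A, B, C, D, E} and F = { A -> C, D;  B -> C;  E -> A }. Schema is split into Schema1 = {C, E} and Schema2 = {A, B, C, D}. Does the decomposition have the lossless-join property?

Common attributes: Schema1 ∩ Schema2 = {C}.
No dependency enlarges {C}, so (C)⁺ = {C}.
The closure contains neither all of Schema1 = {C, E} nor all of Schema2 = {A, B, C, D}, so the common attributes are not a superkey of either fragment. The join is lossy.

No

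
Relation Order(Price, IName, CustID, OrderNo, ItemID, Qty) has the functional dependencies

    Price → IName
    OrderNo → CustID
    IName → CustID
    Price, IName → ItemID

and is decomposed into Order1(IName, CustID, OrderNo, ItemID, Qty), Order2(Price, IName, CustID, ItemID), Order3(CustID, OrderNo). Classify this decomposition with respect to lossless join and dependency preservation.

lossy but dependency-preserving

Lossless test (chase): applying each FD to every pair of rows produces no changes in the tableau, so no row becomes fully distinguished — the join is lossy.
Dependency preservation: every FD's attributes lie within a single fragment, so each can be enforced locally — preserved.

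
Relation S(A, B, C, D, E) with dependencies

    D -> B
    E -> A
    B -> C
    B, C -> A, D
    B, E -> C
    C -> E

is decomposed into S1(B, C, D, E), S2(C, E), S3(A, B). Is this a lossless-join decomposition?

Yes

Chase test. Columns are A, B, C, D, E; row i has aⱼ where attribute j ∈ Si, else bᵢⱼ.
Initial tableau (one row per fragment):
  row 1: b11 a2 a3 a4 a5
  row 2: b21 b22 a3 b24 a5
  row 3: a1 a2 b33 b34 b35
Rows 1 and 2 agree on E; apply E→A and equate their A entries.
Rows 1 and 3 agree on B; apply B→C and equate their C entries.
Rows 1 and 3 agree on B, C; apply B, C→A, D and equate their A, D entries.
Rows 1 and 3 agree on C; apply C→E and equate their E entries.
Row 1 is now all distinguished symbols — the join is lossless.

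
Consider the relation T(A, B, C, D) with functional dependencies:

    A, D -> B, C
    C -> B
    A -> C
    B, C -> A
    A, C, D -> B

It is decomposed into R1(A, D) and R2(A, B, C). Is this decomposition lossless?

Yes

Common attributes: R1 ∩ R2 = {A}.
Closure of {A}: A → C applies, adding C; C → B applies, adding B. So (A)⁺ = {A, B, C}.
This closure contains every attribute of R2, so R1 ∩ R2 → R2. The join is lossless.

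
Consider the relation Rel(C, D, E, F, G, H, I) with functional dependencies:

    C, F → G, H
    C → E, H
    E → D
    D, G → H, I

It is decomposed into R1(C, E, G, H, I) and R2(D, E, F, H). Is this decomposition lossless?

No

Common attributes: R1 ∩ R2 = {E, H}.
Closure of {E, H}: E → D applies, adding D. So (E, H)⁺ = {D, E, H}.
The closure contains neither all of R1 = {C, E, G, H, I} nor all of R2 = {D, E, F, H}, so the common attributes are not a superkey of either fragment. The join is lossy.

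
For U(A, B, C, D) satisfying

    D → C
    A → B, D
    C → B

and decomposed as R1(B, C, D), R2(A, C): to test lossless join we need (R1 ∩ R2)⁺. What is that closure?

R1 ∩ R2 = {C}.
C → B applies, adding B
Closure: {B, C}.

B, C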